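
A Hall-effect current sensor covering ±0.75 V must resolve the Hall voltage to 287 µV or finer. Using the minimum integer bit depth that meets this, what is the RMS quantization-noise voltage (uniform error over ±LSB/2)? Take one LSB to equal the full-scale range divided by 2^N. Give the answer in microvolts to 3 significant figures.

Span: 0.75 V − (-0.75 V) = 1.5 V.
Required number of levels: 1.5/287 µV = 5226.5; smallest N with 2^N ≥ that is 13.
One LSB is 1.5 V / 8192 = 183.11 µV.
RMS noise = LSB/√12 = 52.9 µV.

52.9 µV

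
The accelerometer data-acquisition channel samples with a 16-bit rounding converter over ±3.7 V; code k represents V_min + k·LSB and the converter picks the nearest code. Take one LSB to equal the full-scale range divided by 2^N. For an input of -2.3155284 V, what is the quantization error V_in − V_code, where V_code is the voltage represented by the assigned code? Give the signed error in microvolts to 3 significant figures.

+20.3 µV

Range = 3.7 − (-3.7) = 7.4 V. LSB = 7.4 V / 2^16 ≈ 112.9 µV.
Position in LSBs: (-2.3155284 − (-3.7)) × 65536/7.4 = 12261.1798; rounding gives k = 12261.
V_code = -3.7 + (12261/65536) × 7.4 = -2.3155487061 V.
V_in − V_code = -2.3155284 − (-2.3155487061) = +20.3 µV.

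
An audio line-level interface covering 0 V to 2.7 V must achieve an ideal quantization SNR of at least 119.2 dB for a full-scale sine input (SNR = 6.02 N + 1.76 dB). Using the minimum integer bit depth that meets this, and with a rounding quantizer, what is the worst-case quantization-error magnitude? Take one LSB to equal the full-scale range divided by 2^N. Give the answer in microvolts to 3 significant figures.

Span = 2.7 V.
N ≥ (119.2 − 1.76)/6.02 = 19.508 → N_min = 20.
Step size = 2.7/1048576 V = 2.5749 µV.
Max error for round-to-nearest is LSB/2 = 1.29 µV.

1.29 µV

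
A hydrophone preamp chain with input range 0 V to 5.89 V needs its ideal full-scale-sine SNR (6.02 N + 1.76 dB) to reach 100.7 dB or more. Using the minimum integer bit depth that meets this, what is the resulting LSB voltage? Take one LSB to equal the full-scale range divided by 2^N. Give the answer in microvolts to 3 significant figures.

44.9 µV

Full-scale range = 5.89 V.
N ≥ (100.7 − 1.76)/6.02 = 16.435 → N_min = 17.
LSB = 5.89 V / 2^17 = 44.9 µV.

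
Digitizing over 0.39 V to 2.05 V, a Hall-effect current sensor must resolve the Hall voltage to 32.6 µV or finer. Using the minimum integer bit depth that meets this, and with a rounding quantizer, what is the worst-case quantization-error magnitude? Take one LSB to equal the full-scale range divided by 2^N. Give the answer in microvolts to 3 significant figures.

12.7 µV

The full-scale span is 2.05 − (0.39) = 1.66 V.
Required number of levels: 1.66/32.6 µV = 50920; smallest N with 2^N ≥ that is 16.
LSB = 1.66 V ÷ 2^16 = 1.66/65536 V = 25.330 µV.
|e|_max = LSB/2 = 12.7 µV.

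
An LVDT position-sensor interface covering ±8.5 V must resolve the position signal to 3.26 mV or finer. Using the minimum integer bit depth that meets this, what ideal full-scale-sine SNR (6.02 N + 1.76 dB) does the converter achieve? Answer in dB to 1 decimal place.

80.0 dB

Full-scale range = 8.5 V − (-8.5 V) = 17 V.
Required number of levels: 17/3.26 mV = 5214.7; smallest N with 2^N ≥ that is 13.
6.02(13) + 1.76 = 80.02 dB.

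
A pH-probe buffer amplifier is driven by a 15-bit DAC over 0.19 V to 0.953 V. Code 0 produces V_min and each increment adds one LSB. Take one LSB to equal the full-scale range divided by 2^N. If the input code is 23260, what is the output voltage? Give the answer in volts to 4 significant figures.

0.7316 V

Range = 0.953 − (0.19) = 0.763 V. LSB = 0.763 V / 2^15.
V_out = 0.19 + 23260 × (0.763/32768) V
      = 0.19 + 0.541607 = 0.731607 V.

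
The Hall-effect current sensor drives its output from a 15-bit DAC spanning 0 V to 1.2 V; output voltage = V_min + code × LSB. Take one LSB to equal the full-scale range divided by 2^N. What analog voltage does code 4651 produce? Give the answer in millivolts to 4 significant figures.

170.3 mV

V_FS = 1.2 V. LSB = 1.2 V / 2^15.
Output = V_min + (4651/32768) × range = 0 + 0.141937 × 1.2 V
      = 0 + 0.170325 = 0.170325 V.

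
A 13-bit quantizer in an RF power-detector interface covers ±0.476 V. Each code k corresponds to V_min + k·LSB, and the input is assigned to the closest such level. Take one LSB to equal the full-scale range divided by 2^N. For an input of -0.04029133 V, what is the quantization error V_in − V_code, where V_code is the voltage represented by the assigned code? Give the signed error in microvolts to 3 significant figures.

+33.9 µV

Full-scale range = 0.476 V − (-0.476 V) = 0.952 V. LSB = 0.952 V / 2^13 ≈ 116.2 µV.
Position in LSBs: (-0.04029133 − (-0.476)) × 8192/0.952 = 3749.2914; rounding gives k = 3749.
Reconstructed level: -0.476 + 3749 × 0.952/8192 V = -0.04032519531 V.
V_in − V_code = -0.04029133 − (-0.04032519531) = +33.9 µV.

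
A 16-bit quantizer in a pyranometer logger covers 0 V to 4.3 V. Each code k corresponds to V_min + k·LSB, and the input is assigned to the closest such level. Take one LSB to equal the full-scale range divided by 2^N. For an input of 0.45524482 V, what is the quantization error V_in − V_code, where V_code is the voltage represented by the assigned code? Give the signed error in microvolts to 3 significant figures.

+23.3 µV

V_FS = 4.3 V. LSB = 4.3 V / 2^16 ≈ 65.61 µV.
(0.45524482 − (0)) / LSB = 0.45524482 × 65536/4.3 = 6938.3545. Nearest integer: k = 6938.
Reconstructed level: 0 + 6938 × 4.3/65536 V = 0.45522155762 V.
V_in − V_code = 0.45524482 − (0.45522155762) = +23.3 µV.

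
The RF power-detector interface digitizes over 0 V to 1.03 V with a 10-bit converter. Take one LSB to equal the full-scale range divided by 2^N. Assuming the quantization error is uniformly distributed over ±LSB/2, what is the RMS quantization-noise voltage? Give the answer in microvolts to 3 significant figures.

290 µV

V_FS = 1.03 V.
One LSB is 1.03 V / 1024 = 1.0059 mV.
For a uniform distribution on [−LSB/2, +LSB/2], V_rms = LSB/√12 = 1.0059 mV/3.4641 = 290 µV.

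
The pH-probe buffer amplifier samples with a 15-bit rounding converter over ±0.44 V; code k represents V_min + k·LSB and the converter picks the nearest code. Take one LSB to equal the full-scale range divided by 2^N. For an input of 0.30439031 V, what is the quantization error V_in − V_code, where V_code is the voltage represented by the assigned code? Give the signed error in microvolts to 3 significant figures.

Full-scale range = 0.44 V − (-0.44 V) = 0.88 V. LSB = 0.88 V / 2^15 ≈ 26.86 µV.
Position in LSBs: (0.30439031 − (-0.44)) × 32768/0.88 = 27718.3883; rounding gives k = 27718.
V_code = -0.44 + (27718/32768) × 0.88 = 0.30437988281 V.
Error = V_in − V_code = 0.30439031 − (0.30437988281) = +10.4 µV.

+10.4 µV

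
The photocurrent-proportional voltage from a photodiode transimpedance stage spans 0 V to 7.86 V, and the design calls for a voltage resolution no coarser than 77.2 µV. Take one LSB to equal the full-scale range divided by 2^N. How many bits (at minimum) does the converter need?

17 bits

Full-scale range = 7.86 V.
7.86 V / 77.2 µV = 101800. Since 2^16 = 65536 and 2^17 = 131072, N = 17.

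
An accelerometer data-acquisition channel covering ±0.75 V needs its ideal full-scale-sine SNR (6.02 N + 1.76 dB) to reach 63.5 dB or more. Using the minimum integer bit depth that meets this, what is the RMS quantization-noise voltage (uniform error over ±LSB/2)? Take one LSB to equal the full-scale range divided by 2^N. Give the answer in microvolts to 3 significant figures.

Full-scale range = 0.75 V − (-0.75 V) = 1.5 V.
Required N = ⌈(63.5 − 1.76)/6.02⌉ = ⌈10.256⌉ = 11.
LSB = 1.5 V / 2^11 = 0.73242 mV.
V_rms = LSB/√12 = 211 µV.

211 µV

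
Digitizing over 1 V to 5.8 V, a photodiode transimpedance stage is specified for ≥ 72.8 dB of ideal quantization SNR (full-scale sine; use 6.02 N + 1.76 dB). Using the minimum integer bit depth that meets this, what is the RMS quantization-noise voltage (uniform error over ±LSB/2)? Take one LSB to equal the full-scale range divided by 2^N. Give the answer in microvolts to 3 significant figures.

338 µV

Span: 5.8 V − (1 V) = 4.8 V.
N ≥ (72.8 − 1.76)/6.02 = 11.801 → N_min = 12.
LSB = 4.8 V ÷ 2^12 = 4.8/4096 V = 1.1719 mV.
RMS noise = LSB/√12 = 338 µV.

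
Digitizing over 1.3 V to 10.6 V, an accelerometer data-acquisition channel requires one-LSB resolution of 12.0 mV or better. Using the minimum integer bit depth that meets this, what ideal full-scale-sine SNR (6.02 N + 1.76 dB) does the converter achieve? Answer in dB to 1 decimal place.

The full-scale span is 10.6 − (1.3) = 9.3 V.
Required number of levels: 9.3/12.0 mV = 775.00; smallest N with 2^N ≥ that is 10.
6.02(10) + 1.76 = 61.96 dB.

62.0 dB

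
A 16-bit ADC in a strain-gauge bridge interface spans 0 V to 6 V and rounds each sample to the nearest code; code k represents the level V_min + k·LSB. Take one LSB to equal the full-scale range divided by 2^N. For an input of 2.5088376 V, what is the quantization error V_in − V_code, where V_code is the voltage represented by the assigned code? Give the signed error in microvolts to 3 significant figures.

+18.0 µV

Span = 6 V. LSB = 6 V / 2^16 ≈ 91.55 µV.
Position in LSBs: (2.5088376 − (0)) × 65536/6 = 27403.1968; rounding gives k = 27403.
V_code = V_min + k × range/2^16 = 0 + 27403 × 6/65536 = 2.5088195801 V.
Error = V_in − V_code = 2.5088376 − (2.5088195801) = +18.0 µV.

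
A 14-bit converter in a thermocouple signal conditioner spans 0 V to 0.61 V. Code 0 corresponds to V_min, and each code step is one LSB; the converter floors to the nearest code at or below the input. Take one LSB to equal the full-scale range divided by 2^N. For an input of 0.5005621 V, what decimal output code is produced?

13444

Full-scale range = 0.61 V. LSB = 0.61 V / 2^14 ≈ 37.23 µV.
(V_in − V_min) × 2^14/range = (0.5005621 − (0)) × 16384/0.61 = 13444.606.
Floor → code = 13444.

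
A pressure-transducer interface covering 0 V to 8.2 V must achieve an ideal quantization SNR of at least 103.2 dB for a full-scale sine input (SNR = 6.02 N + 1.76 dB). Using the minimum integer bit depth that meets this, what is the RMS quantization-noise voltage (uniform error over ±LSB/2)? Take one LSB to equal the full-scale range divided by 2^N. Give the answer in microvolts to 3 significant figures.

Range is 8.2 V.
6.02 N + 1.76 ≥ 103.2 gives N ≥ 16.850, so the minimum integer is 17.
Step size = 8.2/131072 V = 62.561 µV.
V_rms = LSB/√12 = 18.1 µV.

18.1 µV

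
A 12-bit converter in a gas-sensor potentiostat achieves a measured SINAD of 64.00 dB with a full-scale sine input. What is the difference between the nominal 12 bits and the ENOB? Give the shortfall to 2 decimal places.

1.66 bits

ENOB = (SINAD − 1.76)/6.02 = (64.00 − 1.76)/6.02 = 10.3389 bits.
Lost resolution: 12 − 10.3389 = 1.6611 bits.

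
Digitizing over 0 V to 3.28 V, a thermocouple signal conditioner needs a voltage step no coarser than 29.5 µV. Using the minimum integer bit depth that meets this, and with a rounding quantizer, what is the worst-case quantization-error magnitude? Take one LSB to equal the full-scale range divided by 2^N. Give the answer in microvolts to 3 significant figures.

Full-scale range = 3.28 V.
3.28 V / 29.5 µV = 111200. Since 2^16 = 65536 and 2^17 = 131072, N = 17.
Step size = 3.28/131072 V = 25.024 µV.
|e|_max = LSB/2 = 12.5 µV.

12.5 µV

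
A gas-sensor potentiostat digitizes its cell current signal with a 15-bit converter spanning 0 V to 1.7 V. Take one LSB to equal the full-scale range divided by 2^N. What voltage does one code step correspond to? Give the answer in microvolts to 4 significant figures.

51.88 µV

Range is 1.7 V.
Number of codes = 2^15 = 32768.
LSB = 1.7 V ÷ 2^15 = 1.7/32768 V = 51.88 µV.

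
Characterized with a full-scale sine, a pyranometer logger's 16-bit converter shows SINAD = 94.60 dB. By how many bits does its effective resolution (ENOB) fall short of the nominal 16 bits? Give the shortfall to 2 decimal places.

Effective bits = (94.60 − 1.76)/6.02 = 15.4219.
Lost resolution: 16 − 15.4219 = 0.5781 bits.

0.58 bits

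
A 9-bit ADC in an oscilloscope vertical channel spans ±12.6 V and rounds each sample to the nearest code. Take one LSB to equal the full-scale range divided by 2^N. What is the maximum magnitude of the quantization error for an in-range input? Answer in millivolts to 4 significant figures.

Span: 12.6 V − (-12.6 V) = 25.2 V.
One LSB is 25.2 V / 512 = 49.2188 mV.
|e|_max = LSB/2 = 24.61 mV.

24.61 mV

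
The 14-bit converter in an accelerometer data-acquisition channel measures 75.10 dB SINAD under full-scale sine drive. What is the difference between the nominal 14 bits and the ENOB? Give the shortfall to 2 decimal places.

1.82 bits

Effective bits = (75.10 − 1.76)/6.02 = 12.1827.
Shortfall = 14 − 12.1827 = 1.8173 bits.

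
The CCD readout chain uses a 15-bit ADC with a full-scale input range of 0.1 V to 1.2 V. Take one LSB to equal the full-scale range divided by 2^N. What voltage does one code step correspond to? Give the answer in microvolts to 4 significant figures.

The full-scale span is 1.2 − (0.1) = 1.1 V.
Number of codes = 2^15 = 32768.
LSB = 1.1 V / 2^15 = 33.57 µV.

33.57 µV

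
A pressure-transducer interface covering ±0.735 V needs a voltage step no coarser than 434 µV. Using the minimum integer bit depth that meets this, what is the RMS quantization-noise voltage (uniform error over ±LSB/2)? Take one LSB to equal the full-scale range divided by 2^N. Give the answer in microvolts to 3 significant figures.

104 µV

The full-scale span is 0.735 − (-0.735) = 1.47 V.
Levels needed ≥ 1.47/434 µV = 3387. 2^12 = 4096 suffices, so N_min = 12.
Step size = 1.47/4096 V = 358.89 µV.
σ_q = LSB/√12 = 358.89 µV/3.4641 = 104 µV.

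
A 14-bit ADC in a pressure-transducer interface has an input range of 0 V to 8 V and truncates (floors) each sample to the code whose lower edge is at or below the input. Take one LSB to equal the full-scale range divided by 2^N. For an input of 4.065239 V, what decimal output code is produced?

8325

Range is 8 V. LSB = 8 V / 2^14 ≈ 488.3 µV.
V_in − V_min = 4.065239 − (0) = 4.065239 V.
Divide by LSB: 4.065239 × 16384/8 = 8325.6095.
Truncating gives code 8325.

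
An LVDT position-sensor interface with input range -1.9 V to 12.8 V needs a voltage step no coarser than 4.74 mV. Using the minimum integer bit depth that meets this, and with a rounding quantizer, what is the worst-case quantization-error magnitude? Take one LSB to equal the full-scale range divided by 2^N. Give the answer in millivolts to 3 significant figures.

The full-scale span is 12.8 − (-1.9) = 14.7 V.
Need 2^N ≥ 14.7 V / 4.74 mV = 3101 → N_min = 12.
Step size = 14.7/4096 V = 3.5889 mV.
Half an LSB is 1.79 mV.

1.79 mV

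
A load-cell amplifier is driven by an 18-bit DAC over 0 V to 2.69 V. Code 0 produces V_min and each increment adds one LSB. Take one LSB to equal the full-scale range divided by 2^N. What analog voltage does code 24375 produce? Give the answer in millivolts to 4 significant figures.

Full-scale range = 2.69 V. LSB = 2.69 V / 2^18.
V_out = V_min + code × LSB = 0 V + 24375 × 2.69 V / 262144
      = 0 + 0.250125 = 0.250125 V.

250.1 mV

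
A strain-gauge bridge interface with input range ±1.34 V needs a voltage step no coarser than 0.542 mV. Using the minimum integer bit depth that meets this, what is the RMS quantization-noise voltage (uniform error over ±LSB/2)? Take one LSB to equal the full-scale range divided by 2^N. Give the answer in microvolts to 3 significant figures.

The full-scale span is 1.34 − (-1.34) = 2.68 V.
Need 2^N ≥ 2.68 V / 0.542 mV = 4945 → N_min = 13.
One LSB is 2.68 V / 8192 = 327.15 µV.
RMS noise = LSB/√12 = 94.4 µV.

94.4 µV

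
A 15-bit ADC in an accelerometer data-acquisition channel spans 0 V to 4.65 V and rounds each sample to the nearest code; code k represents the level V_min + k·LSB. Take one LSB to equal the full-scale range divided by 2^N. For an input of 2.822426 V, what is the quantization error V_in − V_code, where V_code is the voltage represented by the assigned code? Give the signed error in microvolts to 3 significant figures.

+42.9 µV

Span = 4.65 V. LSB = 4.65 V / 2^15 ≈ 141.9 µV.
Position in LSBs: (2.822426 − (0)) × 32768/4.65 = 19889.3022; rounding gives k = 19889.
Reconstructed level: 0 + 19889 × 4.65/32768 V = 2.8223831177 V.
Error = V_in − V_code = 2.822426 − (2.8223831177) = +42.9 µV.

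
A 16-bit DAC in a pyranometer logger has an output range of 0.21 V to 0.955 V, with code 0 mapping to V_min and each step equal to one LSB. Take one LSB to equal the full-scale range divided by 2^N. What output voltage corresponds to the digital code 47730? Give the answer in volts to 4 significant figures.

0.7526 V

Range = 0.955 − (0.21) = 0.745 V. LSB = 0.745 V / 2^16.
Output = V_min + (47730/65536) × range = 0.21 + 0.728302 × 0.745 V
      = 0.21 + 0.542585 = 0.752585 V.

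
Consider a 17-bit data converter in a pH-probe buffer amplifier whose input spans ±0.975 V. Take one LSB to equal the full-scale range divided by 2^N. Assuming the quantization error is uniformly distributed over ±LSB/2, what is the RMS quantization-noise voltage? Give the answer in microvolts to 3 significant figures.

Span: 0.975 V − (-0.975 V) = 1.95 V.
LSB = 1.95 V ÷ 2^17 = 1.95/131072 V = 14.877 µV.
For a uniform distribution on [−LSB/2, +LSB/2], V_rms = LSB/√12 = 14.877 µV/3.4641 = 4.29 µV.

4.29 µV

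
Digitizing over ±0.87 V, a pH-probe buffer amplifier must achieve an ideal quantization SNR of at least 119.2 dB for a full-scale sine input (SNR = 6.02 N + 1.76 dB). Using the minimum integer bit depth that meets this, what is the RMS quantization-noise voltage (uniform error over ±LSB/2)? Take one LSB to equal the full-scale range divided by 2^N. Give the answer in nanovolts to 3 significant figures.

479 nV

Span: 0.87 V − (-0.87 V) = 1.74 V.
6.02 N + 1.76 ≥ 119.2 gives N ≥ 19.508, so the minimum integer is 20.
LSB = 1.74 V ÷ 2^20 = 1.74/1048576 V = 1.6594 µV.
V_rms = LSB/√12 = 479 nV.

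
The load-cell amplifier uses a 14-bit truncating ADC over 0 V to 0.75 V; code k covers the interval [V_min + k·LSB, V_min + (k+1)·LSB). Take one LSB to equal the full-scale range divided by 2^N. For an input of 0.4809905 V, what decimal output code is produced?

10507

Full-scale range = 0.75 V. LSB = 0.75 V / 2^14 ≈ 45.78 µV.
(V_in − V_min) × 2^14/range = (0.4809905 − (0)) × 16384/0.75 = 10507.398.
Floor → code = 10507.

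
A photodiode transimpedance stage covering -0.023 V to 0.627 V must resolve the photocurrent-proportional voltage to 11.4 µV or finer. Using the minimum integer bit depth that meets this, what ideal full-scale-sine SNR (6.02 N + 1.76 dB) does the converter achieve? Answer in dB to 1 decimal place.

The full-scale span is 0.627 − (-0.023) = 0.65 V.
Required number of levels: 0.65/11.4 µV = 57018; smallest N with 2^N ≥ that is 16.
Ideal SNR at N = 16: 6.02·16 + 1.76 = 98.1 dB.

98.1 dB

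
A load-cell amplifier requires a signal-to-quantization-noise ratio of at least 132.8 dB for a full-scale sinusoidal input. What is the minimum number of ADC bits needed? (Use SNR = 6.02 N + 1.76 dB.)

22 bits

Required N = ⌈(132.8 − 1.76)/6.02⌉ = ⌈21.767⌉ = 22.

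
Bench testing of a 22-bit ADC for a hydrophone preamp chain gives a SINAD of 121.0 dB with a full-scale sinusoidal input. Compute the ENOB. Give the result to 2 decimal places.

19.81 bits

ENOB = (SINAD − 1.76) / 6.02 = (121.0 − 1.76) / 6.02 = 119.24 / 6.02 = 19.8073.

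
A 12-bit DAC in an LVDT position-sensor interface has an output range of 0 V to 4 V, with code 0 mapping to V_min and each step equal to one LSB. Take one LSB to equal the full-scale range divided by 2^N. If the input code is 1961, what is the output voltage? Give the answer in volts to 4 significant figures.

1.915 V

Range is 4 V. LSB = 4 V / 2^12.
Output = V_min + (1961/4096) × range = 0 + 0.478760 × 4 V
      = 0 + 1.91504 = 1.91504 V.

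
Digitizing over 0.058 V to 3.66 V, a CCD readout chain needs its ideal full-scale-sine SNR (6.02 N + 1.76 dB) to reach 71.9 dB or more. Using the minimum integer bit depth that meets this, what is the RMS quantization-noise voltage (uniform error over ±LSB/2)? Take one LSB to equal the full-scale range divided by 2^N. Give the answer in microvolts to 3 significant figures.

Full-scale range = 3.66 V − (0.058 V) = 3.602 V.
6.02 N + 1.76 ≥ 71.9 gives N ≥ 11.651, so the minimum integer is 12.
LSB = 3.602 V ÷ 2^12 = 3.602/4096 V = 0.87939 mV.
σ_q = LSB/√12 = 0.87939 mV/3.4641 = 254 µV.

254 µV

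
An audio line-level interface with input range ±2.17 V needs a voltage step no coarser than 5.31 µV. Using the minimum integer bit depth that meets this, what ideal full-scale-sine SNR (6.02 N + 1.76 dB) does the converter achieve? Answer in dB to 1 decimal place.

122.2 dB

Full-scale range = 2.17 V − (-2.17 V) = 4.34 V.
Levels needed ≥ 4.34/5.31 µV = 817300. 2^20 = 1048576 suffices, so N_min = 20.
SNR = 6.02 × 20 + 1.76 = 122.16 dB.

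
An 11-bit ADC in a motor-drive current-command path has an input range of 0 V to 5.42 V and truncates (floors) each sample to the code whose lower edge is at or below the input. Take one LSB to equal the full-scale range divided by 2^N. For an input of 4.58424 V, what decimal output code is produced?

V_FS = 5.42 V. LSB = 5.42 V / 2^11 ≈ 2.646 mV.
code = ⌊(V_in − V_min)/LSB⌋ = ⌊(V_in − V_min) × 2^11 / range⌋
     = ⌊(4.58424 − (0)) × 2048 / 5.42⌋ = ⌊4.58424 × 2048/5.42⌋
     = ⌊1732.200⌋ = 1732.

1732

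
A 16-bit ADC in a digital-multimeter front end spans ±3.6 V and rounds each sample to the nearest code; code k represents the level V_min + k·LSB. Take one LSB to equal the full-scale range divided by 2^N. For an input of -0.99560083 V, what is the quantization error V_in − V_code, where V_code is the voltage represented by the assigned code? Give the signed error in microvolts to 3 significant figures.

Span: 3.6 V − (-3.6 V) = 7.2 V. LSB = 7.2 V / 2^16 ≈ 109.9 µV.
Position in LSBs: (-0.99560083 − (-3.6)) × 65536/7.2 = 23705.8200; rounding gives k = 23706.
Reconstructed level: -3.6 + 23706 × 7.2/65536 V = -0.99558105469 V.
Error = V_in − V_code = -0.99560083 − (-0.99558105469) = −19.8 µV.

−19.8 µV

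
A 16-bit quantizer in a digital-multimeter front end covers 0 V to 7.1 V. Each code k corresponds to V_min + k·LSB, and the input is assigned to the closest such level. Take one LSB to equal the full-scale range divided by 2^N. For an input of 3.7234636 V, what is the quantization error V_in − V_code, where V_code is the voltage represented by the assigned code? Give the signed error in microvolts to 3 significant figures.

+15.4 µV

V_FS = 7.1 V. LSB = 7.1 V / 2^16 ≈ 108.3 µV.
Position in LSBs: (3.7234636 − (0)) × 65536/7.1 = 34369.1423; rounding gives k = 34369.
V_code = 0 + (34369/65536) × 7.1 = 3.7234481812 V.
V_in − V_code = 3.7234636 − (3.7234481812) = +15.4 µV.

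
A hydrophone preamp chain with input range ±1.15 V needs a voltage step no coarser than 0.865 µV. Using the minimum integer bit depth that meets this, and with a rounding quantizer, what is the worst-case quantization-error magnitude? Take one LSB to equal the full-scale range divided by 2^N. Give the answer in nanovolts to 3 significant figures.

Full-scale range = 1.15 V − (-1.15 V) = 2.3 V.
2.3 V / 0.865 µV = 2.659e6. Since 2^21 = 2097152 and 2^22 = 4194304, N = 22.
LSB = 2.3 V ÷ 2^22 = 2.3/4194304 V = 0.54836 µV.
Max error for round-to-nearest is LSB/2 = 274 nV.

274 nV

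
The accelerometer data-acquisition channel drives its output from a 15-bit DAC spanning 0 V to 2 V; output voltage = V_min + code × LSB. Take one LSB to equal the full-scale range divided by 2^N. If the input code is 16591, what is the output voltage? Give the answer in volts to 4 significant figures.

Range is 2 V. LSB = 2 V / 2^15.
V_out = V_min + code × LSB = 0 V + 16591 × 2 V / 32768
      = 0 V + 1.01263 V = 1.01263 V.

1.013 V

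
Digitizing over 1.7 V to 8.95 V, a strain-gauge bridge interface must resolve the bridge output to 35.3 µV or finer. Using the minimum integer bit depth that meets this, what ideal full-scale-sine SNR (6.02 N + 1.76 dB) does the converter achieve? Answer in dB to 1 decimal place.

110.1 dB

Span: 8.95 V − (1.7 V) = 7.25 V.
Need 2^N ≥ 7.25 V / 35.3 µV = 205400 → N_min = 18.
SNR = 6.02 × 18 + 1.76 = 110.12 dB.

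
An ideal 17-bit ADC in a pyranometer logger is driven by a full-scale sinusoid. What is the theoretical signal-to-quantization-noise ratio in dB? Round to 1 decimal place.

104.1 dB

6.02(17) + 1.76 = 102.34 + 1.76 = 104.10 dB.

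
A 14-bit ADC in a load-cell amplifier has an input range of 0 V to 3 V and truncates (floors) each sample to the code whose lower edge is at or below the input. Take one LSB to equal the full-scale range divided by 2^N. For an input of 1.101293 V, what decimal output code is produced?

V_FS = 3 V. LSB = 3 V / 2^14 ≈ 183.1 µV.
(V_in − V_min) × 2^14/range = (1.101293 − (0)) × 16384/3 = 6014.528.
Floor → code = 6014.

6014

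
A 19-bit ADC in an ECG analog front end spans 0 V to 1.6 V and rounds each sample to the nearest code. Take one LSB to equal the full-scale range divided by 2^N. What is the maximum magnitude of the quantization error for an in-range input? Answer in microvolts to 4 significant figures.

V_FS = 1.6 V.
Step size = 1.6/524288 V = 3.05176 µV.
A rounding quantizer has |error| ≤ LSB/2 = 1.526 µV.

1.526 µV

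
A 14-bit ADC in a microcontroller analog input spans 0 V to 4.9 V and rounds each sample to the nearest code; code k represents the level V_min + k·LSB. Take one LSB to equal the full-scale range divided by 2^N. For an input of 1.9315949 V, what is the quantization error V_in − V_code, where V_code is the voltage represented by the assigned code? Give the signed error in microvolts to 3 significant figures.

−113 µV

Span = 4.9 V. LSB = 4.9 V / 2^14 ≈ 299.1 µV.
(1.9315949 − (0)) / LSB = 1.9315949 × 16384/4.9 = 6458.6226. Nearest integer: k = 6459.
V_code = V_min + k × range/2^14 = 0 + 6459 × 4.9/16384 = 1.9317077637 V.
V_in − V_code = 1.9315949 − (1.9317077637) = −113 µV.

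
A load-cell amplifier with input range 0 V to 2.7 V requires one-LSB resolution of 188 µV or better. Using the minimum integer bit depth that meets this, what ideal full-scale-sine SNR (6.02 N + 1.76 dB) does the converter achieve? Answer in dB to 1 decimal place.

Full-scale range = 2.7 V.
Levels needed ≥ 2.7/188 µV = 14360. 2^14 = 16384 suffices, so N_min = 14.
Ideal SNR at N = 14: 6.02·14 + 1.76 = 86.0 dB.

86.0 dB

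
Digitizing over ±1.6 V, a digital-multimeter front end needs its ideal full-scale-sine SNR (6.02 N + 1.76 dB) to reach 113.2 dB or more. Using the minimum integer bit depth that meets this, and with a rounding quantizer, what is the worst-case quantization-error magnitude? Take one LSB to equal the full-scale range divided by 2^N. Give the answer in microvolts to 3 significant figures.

3.05 µV

Range = 1.6 − (-1.6) = 3.2 V.
N ≥ (113.2 − 1.76)/6.02 = 18.512 → N_min = 19.
Step size = 3.2/524288 V = 6.1035 µV.
|e|_max = LSB/2 = 3.05 µV.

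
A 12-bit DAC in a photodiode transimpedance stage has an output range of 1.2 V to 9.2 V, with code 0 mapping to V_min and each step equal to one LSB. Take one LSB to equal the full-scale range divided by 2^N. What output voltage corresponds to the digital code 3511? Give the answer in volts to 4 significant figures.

The full-scale span is 9.2 − (1.2) = 8 V. LSB = 8 V / 2^12.
V_out = 1.2 + 3511 × (8/4096) V
      = 1.2 V + 6.85742 V = 8.05742 V.

8.057 V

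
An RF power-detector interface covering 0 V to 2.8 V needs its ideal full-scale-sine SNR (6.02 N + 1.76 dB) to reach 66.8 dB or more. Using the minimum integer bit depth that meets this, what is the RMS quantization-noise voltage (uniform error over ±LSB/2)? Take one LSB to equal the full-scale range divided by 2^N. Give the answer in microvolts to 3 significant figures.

395 µV

Range is 2.8 V.
6.02 N + 1.76 ≥ 66.8 gives N ≥ 10.804, so the minimum integer is 11.
LSB = 2.8 V / 2^11 = 1.3672 mV.
V_rms = LSB/√12 = 395 µV.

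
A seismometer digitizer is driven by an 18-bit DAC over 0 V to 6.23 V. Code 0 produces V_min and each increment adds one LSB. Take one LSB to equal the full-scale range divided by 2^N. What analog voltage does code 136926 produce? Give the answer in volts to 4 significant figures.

3.254 V

Range is 6.23 V. LSB = 6.23 V / 2^18.
V_out = V_min + code × LSB = 0 V + 136926 × 6.23 V / 262144
      = 0 + 3.25412 = 3.25412 V.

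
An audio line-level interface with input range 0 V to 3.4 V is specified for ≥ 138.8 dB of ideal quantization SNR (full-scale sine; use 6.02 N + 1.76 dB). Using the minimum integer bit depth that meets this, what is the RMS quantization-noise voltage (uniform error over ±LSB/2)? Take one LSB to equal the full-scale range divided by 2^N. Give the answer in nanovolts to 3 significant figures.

V_FS = 3.4 V.
Solving 6.02 N ≥ 138.8 − 1.76: N ≥ 22.764. Round up → N = 23.
One LSB is 3.4 V / 8388608 = 405.31 nV.
RMS noise = LSB/√12 = 117 nV.

117 nV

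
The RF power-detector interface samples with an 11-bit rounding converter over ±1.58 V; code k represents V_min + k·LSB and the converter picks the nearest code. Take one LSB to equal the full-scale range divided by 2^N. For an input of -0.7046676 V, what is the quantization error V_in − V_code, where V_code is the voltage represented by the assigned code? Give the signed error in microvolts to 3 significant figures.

+469 µV

Range = 1.58 − (-1.58) = 3.16 V. LSB = 3.16 V / 2^11 ≈ 1.543 mV.
(V_in − V_min)/LSB = (-0.7046676 − (-1.58)) × 2048/3.16 = 567.3040 → nearest code k = 567.
V_code = V_min + k × range/2^11 = -1.58 + 567 × 3.16/2048 = -0.7051367188 V.
e = -0.7046676 − (-0.7051367188) = +469 µV.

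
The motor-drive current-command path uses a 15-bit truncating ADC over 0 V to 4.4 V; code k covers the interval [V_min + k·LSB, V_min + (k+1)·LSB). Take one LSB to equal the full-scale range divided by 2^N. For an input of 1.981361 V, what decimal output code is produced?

14755

Full-scale range = 4.4 V. LSB = 4.4 V / 2^15 ≈ 134.3 µV.
code = ⌊(V_in − V_min)/LSB⌋ = ⌊(V_in − V_min) × 2^15 / range⌋
     = ⌊(1.981361 − (0)) × 32768 / 4.4⌋ = ⌊1.981361 × 32768/4.4⌋
     = ⌊14755.736⌋ = 14755.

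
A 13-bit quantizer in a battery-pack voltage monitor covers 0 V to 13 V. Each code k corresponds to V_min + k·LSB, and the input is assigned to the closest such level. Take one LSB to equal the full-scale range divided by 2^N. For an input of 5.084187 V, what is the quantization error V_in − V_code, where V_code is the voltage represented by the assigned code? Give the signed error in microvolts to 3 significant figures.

Full-scale range = 13 V. LSB = 13 V / 2^13 ≈ 1.587 mV.
Position in LSBs: (5.084187 − (0)) × 8192/13 = 3203.8200; rounding gives k = 3204.
V_code = V_min + k × range/2^13 = 0 + 3204 × 13/8192 = 5.084472656 V.
Error = V_in − V_code = 5.084187 − (5.084472656) = −286 µV.

−286 µV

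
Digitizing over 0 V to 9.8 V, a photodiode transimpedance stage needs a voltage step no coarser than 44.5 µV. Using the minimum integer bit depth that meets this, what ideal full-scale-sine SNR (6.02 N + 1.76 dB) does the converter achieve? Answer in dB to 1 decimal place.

V_FS = 9.8 V.
Need 2^N ≥ 9.8 V / 44.5 µV = 220200 → N_min = 18.
Ideal SNR at N = 18: 6.02·18 + 1.76 = 110.1 dB.

110.1 dB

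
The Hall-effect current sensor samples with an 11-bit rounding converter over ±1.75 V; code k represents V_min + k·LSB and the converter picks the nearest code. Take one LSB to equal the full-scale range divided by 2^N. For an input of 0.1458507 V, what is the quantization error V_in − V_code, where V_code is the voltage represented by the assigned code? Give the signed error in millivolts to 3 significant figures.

Span: 1.75 V − (-1.75 V) = 3.5 V. LSB = 3.5 V / 2^11 ≈ 1.709 mV.
Position in LSBs: (0.1458507 − (-1.75)) × 2048/3.5 = 1109.3435; rounding gives k = 1109.
V_code = V_min + k × range/2^11 = -1.75 + 1109 × 3.5/2048 = 0.1452636719 V.
V_in − V_code = 0.1458507 − (0.1452636719) = +0.587 mV.

+0.587 mV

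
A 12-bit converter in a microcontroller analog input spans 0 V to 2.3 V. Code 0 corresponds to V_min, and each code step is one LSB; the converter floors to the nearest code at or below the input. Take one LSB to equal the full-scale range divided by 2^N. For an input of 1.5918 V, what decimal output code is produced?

Span = 2.3 V. LSB = 2.3 V / 2^12 ≈ 0.5615 mV.
(V_in − V_min) × 2^12/range = (1.5918 − (0)) × 4096/2.3 = 2834.788.
Floor → code = 2834.

2834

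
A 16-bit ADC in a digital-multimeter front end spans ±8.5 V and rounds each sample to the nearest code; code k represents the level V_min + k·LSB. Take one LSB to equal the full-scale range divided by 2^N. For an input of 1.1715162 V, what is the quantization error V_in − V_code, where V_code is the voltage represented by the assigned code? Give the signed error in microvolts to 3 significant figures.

Range = 8.5 − (-8.5) = 17 V. LSB = 17 V / 2^16 ≈ 259.4 µV.
Position in LSBs: (1.1715162 − (-8.5)) × 65536/17 = 37284.2639; rounding gives k = 37284.
V_code = V_min + k × range/2^16 = -8.5 + 37284 × 17/65536 = 1.1714477539 V.
e = 1.1715162 − (1.1714477539) = +68.4 µV.

+68.4 µV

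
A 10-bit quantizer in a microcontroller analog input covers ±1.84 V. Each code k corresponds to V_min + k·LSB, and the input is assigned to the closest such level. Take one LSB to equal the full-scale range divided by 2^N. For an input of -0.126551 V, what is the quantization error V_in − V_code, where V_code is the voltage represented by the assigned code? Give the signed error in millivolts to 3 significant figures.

Range = 1.84 − (-1.84) = 3.68 V. LSB = 3.68 V / 2^10 ≈ 3.594 mV.
(V_in − V_min)/LSB = (-0.126551 − (-1.84)) × 1024/3.68 = 476.7858 → nearest code k = 477.
Reconstructed level: -1.84 + 477 × 3.68/1024 V = -0.1257812500 V.
V_in − V_code = -0.126551 − (-0.1257812500) = −0.770 mV.

−0.770 mV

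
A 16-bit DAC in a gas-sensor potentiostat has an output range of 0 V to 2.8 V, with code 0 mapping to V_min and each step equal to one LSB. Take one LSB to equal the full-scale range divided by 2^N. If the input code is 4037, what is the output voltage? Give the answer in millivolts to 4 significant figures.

172.5 mV

Span = 2.8 V. LSB = 2.8 V / 2^16.
V_out = V_min + code × LSB = 0 V + 4037 × 2.8 V / 65536
      = 0 + 0.172479 = 0.172479 V.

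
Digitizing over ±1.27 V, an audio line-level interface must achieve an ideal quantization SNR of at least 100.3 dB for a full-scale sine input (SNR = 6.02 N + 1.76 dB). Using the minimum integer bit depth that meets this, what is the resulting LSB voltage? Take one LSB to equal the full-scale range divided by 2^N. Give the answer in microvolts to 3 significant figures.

Full-scale range = 1.27 V − (-1.27 V) = 2.54 V.
Required N = ⌈(100.3 − 1.76)/6.02⌉ = ⌈16.369⌉ = 17.
LSB = 2.54 V / 2^17 = 19.4 µV.

19.4 µV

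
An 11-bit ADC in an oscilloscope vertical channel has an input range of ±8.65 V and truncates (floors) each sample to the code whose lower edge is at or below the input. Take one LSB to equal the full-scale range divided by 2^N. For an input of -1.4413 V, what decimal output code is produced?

853

The full-scale span is 8.65 − (-8.65) = 17.3 V. LSB = 17.3 V / 2^11 ≈ 8.447 mV.
code = ⌊(V_in − V_min)/LSB⌋ = ⌊(V_in − V_min) × 2^11 / range⌋
     = ⌊(-1.4413 − (-8.65)) × 2048 / 17.3⌋ = ⌊7.2087 × 2048/17.3⌋
     = ⌊853.377⌋ = 853.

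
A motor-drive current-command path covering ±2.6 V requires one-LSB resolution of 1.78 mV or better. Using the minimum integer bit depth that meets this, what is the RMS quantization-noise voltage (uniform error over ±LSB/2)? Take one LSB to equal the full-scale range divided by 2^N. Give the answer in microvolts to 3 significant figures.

366 µV

Range = 2.6 − (-2.6) = 5.2 V.
Required number of levels: 5.2/1.78 mV = 2921.3; smallest N with 2^N ≥ that is 12.
Step size = 5.2/4096 V = 1.2695 mV.
RMS noise = LSB/√12 = 366 µV.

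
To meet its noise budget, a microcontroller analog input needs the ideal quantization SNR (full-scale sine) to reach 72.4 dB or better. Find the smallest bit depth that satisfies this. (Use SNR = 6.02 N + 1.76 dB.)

12 bits

N ≥ (72.4 − 1.76)/6.02 = 11.734 → N_min = 12.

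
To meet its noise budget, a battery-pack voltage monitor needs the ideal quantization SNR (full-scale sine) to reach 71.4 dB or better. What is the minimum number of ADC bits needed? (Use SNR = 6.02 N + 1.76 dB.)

12 bits

N ≥ (71.4 − 1.76)/6.02 = 11.568 → N_min = 12.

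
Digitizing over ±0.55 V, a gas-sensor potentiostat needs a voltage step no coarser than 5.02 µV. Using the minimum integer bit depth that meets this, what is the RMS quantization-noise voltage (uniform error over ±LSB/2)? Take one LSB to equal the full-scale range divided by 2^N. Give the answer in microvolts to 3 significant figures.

Span: 0.55 V − (-0.55 V) = 1.1 V.
Required number of levels: 1.1/5.02 µV = 219120; smallest N with 2^N ≥ that is 18.
LSB = 1.1 V ÷ 2^18 = 1.1/262144 V = 4.1962 µV.
σ_q = LSB/√12 = 4.1962 µV/3.4641 = 1.21 µV.

1.21 µV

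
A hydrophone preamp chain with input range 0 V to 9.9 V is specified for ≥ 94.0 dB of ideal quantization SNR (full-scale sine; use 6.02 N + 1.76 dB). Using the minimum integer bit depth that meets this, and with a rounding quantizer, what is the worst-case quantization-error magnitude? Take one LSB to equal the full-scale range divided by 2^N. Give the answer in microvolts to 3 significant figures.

V_FS = 9.9 V.
Required N = ⌈(94.0 − 1.76)/6.02⌉ = ⌈15.322⌉ = 16.
LSB = 9.9 V / 2^16 = 151.06 µV.
|e|_max = LSB/2 = 75.5 µV.

75.5 µV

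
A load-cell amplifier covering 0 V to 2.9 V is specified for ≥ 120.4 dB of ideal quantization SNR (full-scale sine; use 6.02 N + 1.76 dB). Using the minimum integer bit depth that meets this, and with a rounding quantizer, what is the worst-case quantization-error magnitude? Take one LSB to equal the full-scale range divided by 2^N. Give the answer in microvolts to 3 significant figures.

1.38 µV

Full-scale range = 2.9 V.
6.02 N + 1.76 ≥ 120.4 gives N ≥ 19.708, so the minimum integer is 20.
One LSB is 2.9 V / 1048576 = 2.7657 µV.
Half an LSB is 1.38 µV.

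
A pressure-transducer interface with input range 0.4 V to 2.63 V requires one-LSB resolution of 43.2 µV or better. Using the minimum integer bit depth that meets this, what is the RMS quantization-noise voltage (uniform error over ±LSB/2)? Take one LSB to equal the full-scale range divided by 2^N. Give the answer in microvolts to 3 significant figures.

Range = 2.63 − (0.4) = 2.23 V.
Levels needed ≥ 2.23/43.2 µV = 51620. 2^16 = 65536 suffices, so N_min = 16.
LSB = 2.23 V / 2^16 = 34.027 µV.
σ_q = LSB/√12 = 34.027 µV/3.4641 = 9.82 µV.

9.82 µV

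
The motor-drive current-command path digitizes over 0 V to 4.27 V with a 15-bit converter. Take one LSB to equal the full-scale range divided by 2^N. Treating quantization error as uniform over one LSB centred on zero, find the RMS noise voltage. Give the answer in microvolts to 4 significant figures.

37.62 µV

V_FS = 4.27 V.
LSB = 4.27 V / 2^15 = 130.310 µV.
σ_q = LSB/√12 = 130.310 µV/3.4641 = 37.62 µV.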